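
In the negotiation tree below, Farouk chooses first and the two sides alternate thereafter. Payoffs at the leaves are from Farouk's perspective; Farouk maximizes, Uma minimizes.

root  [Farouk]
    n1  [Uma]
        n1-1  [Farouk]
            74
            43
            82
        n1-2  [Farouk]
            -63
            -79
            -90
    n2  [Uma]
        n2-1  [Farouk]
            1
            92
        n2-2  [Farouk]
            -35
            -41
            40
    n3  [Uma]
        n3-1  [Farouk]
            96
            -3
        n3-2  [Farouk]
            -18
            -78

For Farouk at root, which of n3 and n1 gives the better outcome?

n3-1 (Farouk): max(96, -3) = 96
n3-2 (Farouk): max(-18, -78) = -18
n3 (Uma): min(96, -18) = -18
n1-1 (Farouk): max(74, 43, 82) = 82
n1-2 (Farouk): max(-63, -79, -90) = -63
n1 (Uma): min(82, -63) = -63
Farouk prefers the higher value; n3=-18, n1=-63. n3 is better since -18 > -63.

n3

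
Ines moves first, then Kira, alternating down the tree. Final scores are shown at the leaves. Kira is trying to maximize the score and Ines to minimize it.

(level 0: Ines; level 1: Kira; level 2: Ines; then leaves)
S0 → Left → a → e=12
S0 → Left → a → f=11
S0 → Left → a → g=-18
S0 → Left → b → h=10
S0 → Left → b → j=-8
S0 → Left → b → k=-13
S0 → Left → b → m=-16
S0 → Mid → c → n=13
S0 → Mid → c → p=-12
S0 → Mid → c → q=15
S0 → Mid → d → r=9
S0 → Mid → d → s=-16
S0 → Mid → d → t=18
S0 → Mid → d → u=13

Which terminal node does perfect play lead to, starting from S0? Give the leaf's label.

m

a (Ines): min(12, 11, -18) = -18
b (Ines): min(10, -8, -13, -16) = -16
Left (Kira): max(-18, -16) = -16
c (Ines): min(13, -12, 15) = -12
d (Ines): min(9, -16, 18, 13) = -16
Mid (Kira): max(-12, -16) = -12
S0 (Ines): min(-16, -12) = -16
At S0, Ines picks Left (lowest: -16).
At Left, Kira picks b (highest: -16).
At b, Ines picks m (lowest: -16).
Terminal value -16.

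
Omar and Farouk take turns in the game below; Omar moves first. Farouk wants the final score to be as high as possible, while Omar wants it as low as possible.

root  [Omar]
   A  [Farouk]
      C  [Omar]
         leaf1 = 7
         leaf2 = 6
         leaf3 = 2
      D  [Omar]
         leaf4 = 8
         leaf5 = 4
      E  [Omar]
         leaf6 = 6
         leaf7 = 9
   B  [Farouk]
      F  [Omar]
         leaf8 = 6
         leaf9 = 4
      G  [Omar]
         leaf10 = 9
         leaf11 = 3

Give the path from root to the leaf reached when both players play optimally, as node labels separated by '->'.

C (Omar): min(7, 6, 2) = 2
D (Omar): min(8, 4) = 4
E (Omar): min(6, 9) = 6
A (Farouk): max(2, 4, 6) = 6
F (Omar): min(6, 4) = 4
G (Omar): min(9, 3) = 3
B (Farouk): max(4, 3) = 4
root (Omar): min(6, 4) = 4
At root, Omar picks B (lowest: 4).
At B, Farouk picks F (highest: 4).
At F, Omar picks leaf9 (lowest: 4).
Terminal value 4.

root -> B -> F -> leaf9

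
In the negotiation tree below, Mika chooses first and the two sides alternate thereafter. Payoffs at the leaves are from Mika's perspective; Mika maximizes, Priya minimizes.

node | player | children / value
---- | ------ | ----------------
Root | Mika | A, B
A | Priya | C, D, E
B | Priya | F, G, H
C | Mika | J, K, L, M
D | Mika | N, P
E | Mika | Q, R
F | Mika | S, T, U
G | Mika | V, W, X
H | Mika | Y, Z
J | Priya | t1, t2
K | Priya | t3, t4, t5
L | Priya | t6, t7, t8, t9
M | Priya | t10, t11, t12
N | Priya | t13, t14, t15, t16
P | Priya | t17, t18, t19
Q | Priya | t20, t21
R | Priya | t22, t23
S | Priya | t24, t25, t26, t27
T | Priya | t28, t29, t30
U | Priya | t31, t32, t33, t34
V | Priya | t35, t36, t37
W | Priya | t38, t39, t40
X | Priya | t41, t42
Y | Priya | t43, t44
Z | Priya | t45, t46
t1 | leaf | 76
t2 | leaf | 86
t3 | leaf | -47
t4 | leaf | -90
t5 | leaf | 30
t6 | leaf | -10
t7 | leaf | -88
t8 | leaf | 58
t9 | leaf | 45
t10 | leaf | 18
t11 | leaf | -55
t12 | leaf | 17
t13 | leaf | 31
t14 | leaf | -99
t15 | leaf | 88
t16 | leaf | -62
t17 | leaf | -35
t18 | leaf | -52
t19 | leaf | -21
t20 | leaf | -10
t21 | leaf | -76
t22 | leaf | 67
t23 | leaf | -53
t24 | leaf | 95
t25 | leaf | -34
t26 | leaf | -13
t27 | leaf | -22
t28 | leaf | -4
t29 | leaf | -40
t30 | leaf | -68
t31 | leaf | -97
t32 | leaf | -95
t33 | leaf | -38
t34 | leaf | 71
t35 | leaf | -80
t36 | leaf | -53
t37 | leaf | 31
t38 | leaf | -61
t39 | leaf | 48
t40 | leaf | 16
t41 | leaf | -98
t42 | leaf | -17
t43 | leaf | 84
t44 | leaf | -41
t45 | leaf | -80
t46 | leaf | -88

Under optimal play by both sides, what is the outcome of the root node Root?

-53

J (Priya): min(76, 86) = 76
K (Priya): min(-47, -90, 30) = -90
L (Priya): min(-10, -88, 58, 45) = -88
M (Priya): min(18, -55, 17) = -55
C (Mika): max(76, -90, -88, -55) = 76
N (Priya): min(31, -99, 88, -62) = -99
P (Priya): min(-35, -52, -21) = -52
D (Mika): max(-99, -52) = -52
Q (Priya): min(-10, -76) = -76
R (Priya): min(67, -53) = -53
E (Mika): max(-76, -53) = -53
A (Priya): min(76, -52, -53) = -53
S (Priya): min(95, -34, -13, -22) = -34
T (Priya): min(-4, -40, -68) = -68
U (Priya): min(-97, -95, -38, 71) = -97
F (Mika): max(-34, -68, -97) = -34
V (Priya): min(-80, -53, 31) = -80
W (Priya): min(-61, 48, 16) = -61
X (Priya): min(-98, -17) = -98
G (Mika): max(-80, -61, -98) = -61
Y (Priya): min(84, -41) = -41
Z (Priya): min(-80, -88) = -88
H (Mika): max(-41, -88) = -41
B (Priya): min(-34, -61, -41) = -61
Root (Mika): max(-53, -61) = -53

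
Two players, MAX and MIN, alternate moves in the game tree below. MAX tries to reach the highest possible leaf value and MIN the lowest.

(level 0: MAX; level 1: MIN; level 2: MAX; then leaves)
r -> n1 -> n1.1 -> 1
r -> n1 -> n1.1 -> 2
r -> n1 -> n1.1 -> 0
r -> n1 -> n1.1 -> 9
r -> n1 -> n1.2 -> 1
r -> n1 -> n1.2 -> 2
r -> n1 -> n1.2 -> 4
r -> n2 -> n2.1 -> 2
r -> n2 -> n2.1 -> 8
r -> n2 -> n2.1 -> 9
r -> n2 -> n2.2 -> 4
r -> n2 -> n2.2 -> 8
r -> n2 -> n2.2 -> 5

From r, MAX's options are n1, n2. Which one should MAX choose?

n1.1 (MAX): max(1, 2, 0, 9) = 9
n1.2 (MAX): max(1, 2, 4) = 4
n1 (MIN): min(9, 4) = 4
n2.1 (MAX): max(2, 8, 9) = 9
n2.2 (MAX): max(4, 8, 5) = 8
n2 (MIN): min(9, 8) = 8
r (MAX): max(4, 8) = 8
MAX at r wants the highest of {n1=4, n2=8}, so chooses n2.

n2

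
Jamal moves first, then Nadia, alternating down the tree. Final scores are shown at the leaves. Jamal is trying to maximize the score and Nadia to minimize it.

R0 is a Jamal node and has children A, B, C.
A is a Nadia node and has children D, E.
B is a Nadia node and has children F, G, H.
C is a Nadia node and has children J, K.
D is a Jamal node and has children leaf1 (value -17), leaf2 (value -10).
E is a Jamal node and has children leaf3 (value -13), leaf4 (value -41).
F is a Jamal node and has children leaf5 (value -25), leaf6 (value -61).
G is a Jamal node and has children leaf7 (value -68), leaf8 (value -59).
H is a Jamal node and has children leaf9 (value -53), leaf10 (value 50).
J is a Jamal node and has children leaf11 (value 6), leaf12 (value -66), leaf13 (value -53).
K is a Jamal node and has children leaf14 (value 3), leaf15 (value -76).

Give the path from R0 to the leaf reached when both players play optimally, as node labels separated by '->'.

R0 -> C -> K -> leaf14

D (Jamal): max(-17, -10) = -10
E (Jamal): max(-13, -41) = -13
A (Nadia): min(-10, -13) = -13
F (Jamal): max(-25, -61) = -25
G (Jamal): max(-68, -59) = -59
H (Jamal): max(-53, 50) = 50
B (Nadia): min(-25, -59, 50) = -59
J (Jamal): max(6, -66, -53) = 6
K (Jamal): max(3, -76) = 3
C (Nadia): min(6, 3) = 3
R0 (Jamal): max(-13, -59, 3) = 3
At R0, Jamal picks C (highest: 3).
At C, Nadia picks K (lowest: 3).
At K, Jamal picks leaf14 (highest: 3).
Terminal value 3.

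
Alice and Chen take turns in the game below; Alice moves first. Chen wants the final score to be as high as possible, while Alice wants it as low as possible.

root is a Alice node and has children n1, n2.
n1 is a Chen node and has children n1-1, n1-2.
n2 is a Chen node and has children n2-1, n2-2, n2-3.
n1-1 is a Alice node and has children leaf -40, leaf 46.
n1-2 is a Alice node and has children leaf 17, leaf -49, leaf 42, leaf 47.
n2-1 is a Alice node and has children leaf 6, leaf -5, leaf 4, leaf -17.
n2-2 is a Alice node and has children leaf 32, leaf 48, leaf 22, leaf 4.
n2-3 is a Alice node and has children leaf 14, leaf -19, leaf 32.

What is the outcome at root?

-40

n1-1 (Alice): min(-40, 46) = -40
n1-2 (Alice): min(17, -49, 42, 47) = -49
n1 (Chen): max(-40, -49) = -40
n2-1 (Alice): min(6, -5, 4, -17) = -17
n2-2 (Alice): min(32, 48, 22, 4) = 4
n2-3 (Alice): min(14, -19, 32) = -19
n2 (Chen): max(-17, 4, -19) = 4
root (Alice): min(-40, 4) = -40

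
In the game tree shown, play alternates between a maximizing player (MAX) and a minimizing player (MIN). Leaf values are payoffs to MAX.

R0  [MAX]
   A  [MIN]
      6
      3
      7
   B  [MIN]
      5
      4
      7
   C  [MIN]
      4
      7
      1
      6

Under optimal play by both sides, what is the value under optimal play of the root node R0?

4

A (MIN): min(6, 3, 7) = 3
B (MIN): min(5, 4, 7) = 4
C (MIN): min(4, 7, 1, 6) = 1
R0 (MAX): max(3, 4, 1) = 4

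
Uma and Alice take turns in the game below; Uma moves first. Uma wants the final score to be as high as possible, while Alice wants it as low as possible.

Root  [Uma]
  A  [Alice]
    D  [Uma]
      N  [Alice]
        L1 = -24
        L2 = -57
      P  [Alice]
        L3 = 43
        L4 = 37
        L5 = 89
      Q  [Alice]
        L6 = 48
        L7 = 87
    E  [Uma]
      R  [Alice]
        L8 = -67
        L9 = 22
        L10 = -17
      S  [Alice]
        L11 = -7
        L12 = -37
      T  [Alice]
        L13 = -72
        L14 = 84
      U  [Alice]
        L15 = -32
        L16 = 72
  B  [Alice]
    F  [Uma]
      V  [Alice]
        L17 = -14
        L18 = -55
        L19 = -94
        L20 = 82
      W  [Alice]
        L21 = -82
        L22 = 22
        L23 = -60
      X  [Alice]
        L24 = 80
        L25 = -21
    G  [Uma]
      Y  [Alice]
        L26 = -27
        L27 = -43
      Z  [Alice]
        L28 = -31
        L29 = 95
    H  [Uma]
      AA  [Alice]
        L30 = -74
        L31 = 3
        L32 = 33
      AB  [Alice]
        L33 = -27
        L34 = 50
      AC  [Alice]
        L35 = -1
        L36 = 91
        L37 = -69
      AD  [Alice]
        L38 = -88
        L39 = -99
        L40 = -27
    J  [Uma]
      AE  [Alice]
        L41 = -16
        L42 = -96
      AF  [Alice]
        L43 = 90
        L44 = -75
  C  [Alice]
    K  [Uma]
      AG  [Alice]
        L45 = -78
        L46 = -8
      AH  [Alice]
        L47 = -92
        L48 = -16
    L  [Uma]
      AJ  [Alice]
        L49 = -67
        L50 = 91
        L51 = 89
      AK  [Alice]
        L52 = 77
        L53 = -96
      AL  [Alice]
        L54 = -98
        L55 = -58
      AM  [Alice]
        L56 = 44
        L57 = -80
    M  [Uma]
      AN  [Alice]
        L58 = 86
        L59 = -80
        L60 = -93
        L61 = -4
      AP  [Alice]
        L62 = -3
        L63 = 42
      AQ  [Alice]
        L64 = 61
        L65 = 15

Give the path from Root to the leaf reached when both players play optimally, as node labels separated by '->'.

Root -> A -> E -> U -> L15

N (Alice): min(-24, -57) = -57
P (Alice): min(43, 37, 89) = 37
Q (Alice): min(48, 87) = 48
D (Uma): max(-57, 37, 48) = 48
R (Alice): min(-67, 22, -17) = -67
S (Alice): min(-7, -37) = -37
T (Alice): min(-72, 84) = -72
U (Alice): min(-32, 72) = -32
E (Uma): max(-67, -37, -72, -32) = -32
A (Alice): min(48, -32) = -32
V (Alice): min(-14, -55, -94, 82) = -94
W (Alice): min(-82, 22, -60) = -82
X (Alice): min(80, -21) = -21
F (Uma): max(-94, -82, -21) = -21
Y (Alice): min(-27, -43) = -43
Z (Alice): min(-31, 95) = -31
G (Uma): max(-43, -31) = -31
AA (Alice): min(-74, 3, 33) = -74
AB (Alice): min(-27, 50) = -27
AC (Alice): min(-1, 91, -69) = -69
AD (Alice): min(-88, -99, -27) = -99
H (Uma): max(-74, -27, -69, -99) = -27
AE (Alice): min(-16, -96) = -96
AF (Alice): min(90, -75) = -75
J (Uma): max(-96, -75) = -75
B (Alice): min(-21, -31, -27, -75) = -75
AG (Alice): min(-78, -8) = -78
AH (Alice): min(-92, -16) = -92
K (Uma): max(-78, -92) = -78
AJ (Alice): min(-67, 91, 89) = -67
AK (Alice): min(77, -96) = -96
AL (Alice): min(-98, -58) = -98
AM (Alice): min(44, -80) = -80
L (Uma): max(-67, -96, -98, -80) = -67
AN (Alice): min(86, -80, -93, -4) = -93
AP (Alice): min(-3, 42) = -3
AQ (Alice): min(61, 15) = 15
M (Uma): max(-93, -3, 15) = 15
C (Alice): min(-78, -67, 15) = -78
Root (Uma): max(-32, -75, -78) = -32
At Root, Uma picks A (highest: -32).
At A, Alice picks E (lowest: -32).
At E, Uma picks U (highest: -32).
At U, Alice picks L15 (lowest: -32).
Terminal value -32.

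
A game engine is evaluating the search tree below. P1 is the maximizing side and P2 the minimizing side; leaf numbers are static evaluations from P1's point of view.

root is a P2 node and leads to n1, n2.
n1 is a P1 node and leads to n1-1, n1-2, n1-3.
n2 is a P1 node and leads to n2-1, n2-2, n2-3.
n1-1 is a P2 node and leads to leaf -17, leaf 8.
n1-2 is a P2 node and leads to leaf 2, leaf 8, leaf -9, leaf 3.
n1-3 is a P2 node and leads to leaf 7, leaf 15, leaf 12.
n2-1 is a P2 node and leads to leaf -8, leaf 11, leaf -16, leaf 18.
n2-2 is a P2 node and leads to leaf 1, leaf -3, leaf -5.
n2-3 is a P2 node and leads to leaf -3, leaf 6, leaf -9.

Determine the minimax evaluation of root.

-5

n1-1 (P2): min(-17, 8) = -17
n1-2 (P2): min(2, 8, -9, 3) = -9
n1-3 (P2): min(7, 15, 12) = 7
n1 (P1): max(-17, -9, 7) = 7
n2-1 (P2): min(-8, 11, -16, 18) = -16
n2-2 (P2): min(1, -3, -5) = -5
n2-3 (P2): min(-3, 6, -9) = -9
n2 (P1): max(-16, -5, -9) = -5
root (P2): min(7, -5) = -5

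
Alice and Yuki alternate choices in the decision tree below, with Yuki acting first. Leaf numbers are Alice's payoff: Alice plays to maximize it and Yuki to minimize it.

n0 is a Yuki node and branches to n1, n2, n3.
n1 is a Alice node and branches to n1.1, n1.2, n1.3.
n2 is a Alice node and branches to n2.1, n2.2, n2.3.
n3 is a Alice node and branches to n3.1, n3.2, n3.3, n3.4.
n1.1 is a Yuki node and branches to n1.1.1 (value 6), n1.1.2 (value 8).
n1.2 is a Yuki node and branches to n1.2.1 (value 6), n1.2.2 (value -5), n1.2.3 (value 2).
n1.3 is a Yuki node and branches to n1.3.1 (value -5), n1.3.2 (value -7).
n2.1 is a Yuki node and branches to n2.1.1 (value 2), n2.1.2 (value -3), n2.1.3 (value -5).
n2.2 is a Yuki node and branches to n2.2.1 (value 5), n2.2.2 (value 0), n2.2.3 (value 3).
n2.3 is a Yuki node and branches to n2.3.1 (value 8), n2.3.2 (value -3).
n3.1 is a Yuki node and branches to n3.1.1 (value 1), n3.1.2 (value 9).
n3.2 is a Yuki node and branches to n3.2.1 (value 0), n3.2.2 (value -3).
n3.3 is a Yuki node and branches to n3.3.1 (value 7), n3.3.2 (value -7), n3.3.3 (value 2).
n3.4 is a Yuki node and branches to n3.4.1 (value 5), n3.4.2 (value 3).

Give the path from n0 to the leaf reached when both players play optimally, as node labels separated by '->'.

n1.1 (Yuki): min(6, 8) = 6
n1.2 (Yuki): min(6, -5, 2) = -5
n1.3 (Yuki): min(-5, -7) = -7
n1 (Alice): max(6, -5, -7) = 6
n2.1 (Yuki): min(2, -3, -5) = -5
n2.2 (Yuki): min(5, 0, 3) = 0
n2.3 (Yuki): min(8, -3) = -3
n2 (Alice): max(-5, 0, -3) = 0
n3.1 (Yuki): min(1, 9) = 1
n3.2 (Yuki): min(0, -3) = -3
n3.3 (Yuki): min(7, -7, 2) = -7
n3.4 (Yuki): min(5, 3) = 3
n3 (Alice): max(1, -3, -7, 3) = 3
n0 (Yuki): min(6, 0, 3) = 0
At n0, Yuki picks n2 (lowest: 0).
At n2, Alice picks n2.2 (highest: 0).
At n2.2, Yuki picks n2.2.2 (lowest: 0).
Terminal value 0.

n0 -> n2 -> n2.2 -> n2.2.2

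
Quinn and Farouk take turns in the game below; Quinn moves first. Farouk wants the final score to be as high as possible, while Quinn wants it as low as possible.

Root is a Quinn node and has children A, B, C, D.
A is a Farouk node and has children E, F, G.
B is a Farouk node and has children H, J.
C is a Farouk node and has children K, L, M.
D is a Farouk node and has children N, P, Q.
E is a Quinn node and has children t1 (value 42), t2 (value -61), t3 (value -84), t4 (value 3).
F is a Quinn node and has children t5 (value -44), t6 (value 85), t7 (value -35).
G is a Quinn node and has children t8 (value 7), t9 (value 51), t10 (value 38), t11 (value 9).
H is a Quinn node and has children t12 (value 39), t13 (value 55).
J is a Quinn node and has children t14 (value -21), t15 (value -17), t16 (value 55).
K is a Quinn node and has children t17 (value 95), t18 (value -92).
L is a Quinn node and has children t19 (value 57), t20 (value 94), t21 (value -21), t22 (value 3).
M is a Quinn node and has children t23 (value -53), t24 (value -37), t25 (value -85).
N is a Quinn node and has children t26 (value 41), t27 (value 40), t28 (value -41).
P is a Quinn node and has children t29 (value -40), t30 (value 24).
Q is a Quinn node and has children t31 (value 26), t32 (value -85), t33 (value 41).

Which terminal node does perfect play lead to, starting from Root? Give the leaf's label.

E (Quinn): min(42, -61, -84, 3) = -84
F (Quinn): min(-44, 85, -35) = -44
G (Quinn): min(7, 51, 38, 9) = 7
A (Farouk): max(-84, -44, 7) = 7
H (Quinn): min(39, 55) = 39
J (Quinn): min(-21, -17, 55) = -21
B (Farouk): max(39, -21) = 39
K (Quinn): min(95, -92) = -92
L (Quinn): min(57, 94, -21, 3) = -21
M (Quinn): min(-53, -37, -85) = -85
C (Farouk): max(-92, -21, -85) = -21
N (Quinn): min(41, 40, -41) = -41
P (Quinn): min(-40, 24) = -40
Q (Quinn): min(26, -85, 41) = -85
D (Farouk): max(-41, -40, -85) = -40
Root (Quinn): min(7, 39, -21, -40) = -40
At Root, Quinn picks D (lowest: -40).
At D, Farouk picks P (highest: -40).
At P, Quinn picks t29 (lowest: -40).
Terminal value -40.

t29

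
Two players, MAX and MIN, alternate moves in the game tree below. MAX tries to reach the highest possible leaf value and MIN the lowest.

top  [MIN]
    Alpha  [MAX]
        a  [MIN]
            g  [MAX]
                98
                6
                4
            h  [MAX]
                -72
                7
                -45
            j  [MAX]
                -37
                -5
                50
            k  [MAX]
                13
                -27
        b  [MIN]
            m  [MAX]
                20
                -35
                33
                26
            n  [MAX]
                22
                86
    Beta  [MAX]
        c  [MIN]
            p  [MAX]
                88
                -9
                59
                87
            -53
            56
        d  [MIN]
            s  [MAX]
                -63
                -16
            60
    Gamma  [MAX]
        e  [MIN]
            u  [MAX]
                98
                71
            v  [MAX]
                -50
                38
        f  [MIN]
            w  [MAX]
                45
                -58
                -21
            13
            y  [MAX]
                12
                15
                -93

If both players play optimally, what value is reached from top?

g (MAX): max(98, 6, 4) = 98
h (MAX): max(-72, 7, -45) = 7
j (MAX): max(-37, -5, 50) = 50
k (MAX): max(13, -27) = 13
a (MIN): min(98, 7, 50, 13) = 7
m (MAX): max(20, -35, 33, 26) = 33
n (MAX): max(22, 86) = 86
b (MIN): min(33, 86) = 33
Alpha (MAX): max(7, 33) = 33
p (MAX): max(88, -9, 59, 87) = 88
c (MIN): min(88, -53, 56) = -53
s (MAX): max(-63, -16) = -16
d (MIN): min(-16, 60) = -16
Beta (MAX): max(-53, -16) = -16
u (MAX): max(98, 71) = 98
v (MAX): max(-50, 38) = 38
e (MIN): min(98, 38) = 38
w (MAX): max(45, -58, -21) = 45
y (MAX): max(12, 15, -93) = 15
f (MIN): min(45, 13, 15) = 13
Gamma (MAX): max(38, 13) = 38
top (MIN): min(33, -16, 38) = -16

-16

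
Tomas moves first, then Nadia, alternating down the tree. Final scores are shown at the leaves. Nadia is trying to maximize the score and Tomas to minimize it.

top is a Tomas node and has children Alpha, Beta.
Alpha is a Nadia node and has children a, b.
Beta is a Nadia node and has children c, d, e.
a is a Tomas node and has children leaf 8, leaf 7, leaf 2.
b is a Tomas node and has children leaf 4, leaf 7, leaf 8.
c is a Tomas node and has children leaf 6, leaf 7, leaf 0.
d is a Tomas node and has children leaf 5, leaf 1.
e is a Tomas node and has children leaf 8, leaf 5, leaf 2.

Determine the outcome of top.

2

a (Tomas): min(8, 7, 2) = 2
b (Tomas): min(4, 7, 8) = 4
Alpha (Nadia): max(2, 4) = 4
c (Tomas): min(6, 7, 0) = 0
d (Tomas): min(5, 1) = 1
e (Tomas): min(8, 5, 2) = 2
Beta (Nadia): max(0, 1, 2) = 2
top (Tomas): min(4, 2) = 2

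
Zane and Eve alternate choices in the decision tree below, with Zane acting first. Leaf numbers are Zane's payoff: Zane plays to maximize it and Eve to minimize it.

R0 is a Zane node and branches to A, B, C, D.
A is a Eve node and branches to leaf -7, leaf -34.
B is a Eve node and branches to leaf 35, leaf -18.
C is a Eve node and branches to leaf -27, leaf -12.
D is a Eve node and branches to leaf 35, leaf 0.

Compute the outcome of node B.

-18

B (Eve): min(35, -18) = -18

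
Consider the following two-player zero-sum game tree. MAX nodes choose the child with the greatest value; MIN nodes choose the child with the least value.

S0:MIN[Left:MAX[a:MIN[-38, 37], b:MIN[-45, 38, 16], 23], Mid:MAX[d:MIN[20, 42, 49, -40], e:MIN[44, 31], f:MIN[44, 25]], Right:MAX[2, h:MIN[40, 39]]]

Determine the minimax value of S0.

a (MIN): min(-38, 37) = -38
b (MIN): min(-45, 38, 16) = -45
Left (MAX): max(-38, -45, 23) = 23
d (MIN): min(20, 42, 49, -40) = -40
e (MIN): min(44, 31) = 31
f (MIN): min(44, 25) = 25
Mid (MAX): max(-40, 31, 25) = 31
h (MIN): min(40, 39) = 39
Right (MAX): max(2, 39) = 39
S0 (MIN): min(23, 31, 39) = 23

23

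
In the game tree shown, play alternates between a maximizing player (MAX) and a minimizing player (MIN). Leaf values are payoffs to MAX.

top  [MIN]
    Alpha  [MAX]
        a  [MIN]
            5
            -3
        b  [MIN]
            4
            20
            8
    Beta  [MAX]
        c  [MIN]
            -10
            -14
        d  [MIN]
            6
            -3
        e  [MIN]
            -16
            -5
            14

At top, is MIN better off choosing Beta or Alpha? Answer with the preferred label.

c (MIN): min(-10, -14) = -14
d (MIN): min(6, -3) = -3
e (MIN): min(-16, -5, 14) = -16
Beta (MAX): max(-14, -3, -16) = -3
a (MIN): min(5, -3) = -3
b (MIN): min(4, 20, 8) = 4
Alpha (MAX): max(-3, 4) = 4
MIN prefers the lower value; Beta=-3, Alpha=4. Beta is better since -3 < 4.

Beta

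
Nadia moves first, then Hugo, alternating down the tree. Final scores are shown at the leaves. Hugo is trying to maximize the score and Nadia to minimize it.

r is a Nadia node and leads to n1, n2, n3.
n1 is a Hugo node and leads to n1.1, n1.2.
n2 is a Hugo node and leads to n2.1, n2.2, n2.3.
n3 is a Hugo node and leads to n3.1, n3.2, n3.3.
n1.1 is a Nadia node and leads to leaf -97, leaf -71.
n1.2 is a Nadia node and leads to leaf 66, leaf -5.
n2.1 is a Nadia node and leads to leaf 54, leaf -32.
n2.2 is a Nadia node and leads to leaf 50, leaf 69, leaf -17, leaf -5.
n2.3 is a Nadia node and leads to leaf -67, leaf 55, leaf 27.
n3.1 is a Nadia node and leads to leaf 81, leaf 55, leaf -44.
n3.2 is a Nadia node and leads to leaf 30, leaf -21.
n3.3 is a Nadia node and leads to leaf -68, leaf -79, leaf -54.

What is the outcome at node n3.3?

-79

n3.3 (Nadia): min(-68, -79, -54) = -79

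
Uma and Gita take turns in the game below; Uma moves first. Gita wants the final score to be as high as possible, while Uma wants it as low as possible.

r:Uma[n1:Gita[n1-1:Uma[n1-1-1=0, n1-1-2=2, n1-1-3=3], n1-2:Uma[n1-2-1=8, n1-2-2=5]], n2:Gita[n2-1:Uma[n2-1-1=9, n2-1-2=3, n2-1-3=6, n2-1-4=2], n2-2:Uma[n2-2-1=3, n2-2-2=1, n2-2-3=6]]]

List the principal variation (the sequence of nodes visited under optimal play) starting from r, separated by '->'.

r -> n2 -> n2-1 -> n2-1-4

n1-1 (Uma): min(0, 2, 3) = 0
n1-2 (Uma): min(8, 5) = 5
n1 (Gita): max(0, 5) = 5
n2-1 (Uma): min(9, 3, 6, 2) = 2
n2-2 (Uma): min(3, 1, 6) = 1
n2 (Gita): max(2, 1) = 2
r (Uma): min(5, 2) = 2
At r, Uma picks n2 (lowest: 2).
At n2, Gita picks n2-1 (highest: 2).
At n2-1, Uma picks n2-1-4 (lowest: 2).
Terminal value 2.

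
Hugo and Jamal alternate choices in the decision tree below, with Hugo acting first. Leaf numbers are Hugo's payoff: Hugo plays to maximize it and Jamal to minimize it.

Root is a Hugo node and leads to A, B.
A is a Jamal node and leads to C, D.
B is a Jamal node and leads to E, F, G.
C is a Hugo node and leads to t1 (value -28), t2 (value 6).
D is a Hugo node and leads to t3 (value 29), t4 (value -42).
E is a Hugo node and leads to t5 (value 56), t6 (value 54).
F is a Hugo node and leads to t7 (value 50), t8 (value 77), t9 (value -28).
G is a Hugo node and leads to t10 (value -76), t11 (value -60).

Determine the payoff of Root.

6

C (Hugo): max(-28, 6) = 6
D (Hugo): max(29, -42) = 29
A (Jamal): min(6, 29) = 6
E (Hugo): max(56, 54) = 56
F (Hugo): max(50, 77, -28) = 77
G (Hugo): max(-76, -60) = -60
B (Jamal): min(56, 77, -60) = -60
Root (Hugo): max(6, -60) = 6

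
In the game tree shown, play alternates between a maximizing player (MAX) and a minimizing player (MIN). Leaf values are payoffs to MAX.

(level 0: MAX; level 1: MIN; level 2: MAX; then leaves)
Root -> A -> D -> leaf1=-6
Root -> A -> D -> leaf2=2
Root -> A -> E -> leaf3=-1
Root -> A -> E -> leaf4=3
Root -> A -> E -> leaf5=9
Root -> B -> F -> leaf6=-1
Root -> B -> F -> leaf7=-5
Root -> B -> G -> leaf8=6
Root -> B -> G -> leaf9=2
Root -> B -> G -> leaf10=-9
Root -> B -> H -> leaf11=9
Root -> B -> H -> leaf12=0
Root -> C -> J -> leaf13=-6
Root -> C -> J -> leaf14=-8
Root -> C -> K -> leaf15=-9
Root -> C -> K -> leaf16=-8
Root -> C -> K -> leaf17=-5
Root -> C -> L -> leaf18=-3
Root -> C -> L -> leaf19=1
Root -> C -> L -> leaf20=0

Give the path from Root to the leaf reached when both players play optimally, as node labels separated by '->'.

Root -> A -> D -> leaf2

D (MAX): max(-6, 2) = 2
E (MAX): max(-1, 3, 9) = 9
A (MIN): min(2, 9) = 2
F (MAX): max(-1, -5) = -1
G (MAX): max(6, 2, -9) = 6
H (MAX): max(9, 0) = 9
B (MIN): min(-1, 6, 9) = -1
J (MAX): max(-6, -8) = -6
K (MAX): max(-9, -8, -5) = -5
L (MAX): max(-3, 1, 0) = 1
C (MIN): min(-6, -5, 1) = -6
Root (MAX): max(2, -1, -6) = 2
At Root, MAX picks A (highest: 2).
At A, MIN picks D (lowest: 2).
At D, MAX picks leaf2 (highest: 2).
Terminal value 2.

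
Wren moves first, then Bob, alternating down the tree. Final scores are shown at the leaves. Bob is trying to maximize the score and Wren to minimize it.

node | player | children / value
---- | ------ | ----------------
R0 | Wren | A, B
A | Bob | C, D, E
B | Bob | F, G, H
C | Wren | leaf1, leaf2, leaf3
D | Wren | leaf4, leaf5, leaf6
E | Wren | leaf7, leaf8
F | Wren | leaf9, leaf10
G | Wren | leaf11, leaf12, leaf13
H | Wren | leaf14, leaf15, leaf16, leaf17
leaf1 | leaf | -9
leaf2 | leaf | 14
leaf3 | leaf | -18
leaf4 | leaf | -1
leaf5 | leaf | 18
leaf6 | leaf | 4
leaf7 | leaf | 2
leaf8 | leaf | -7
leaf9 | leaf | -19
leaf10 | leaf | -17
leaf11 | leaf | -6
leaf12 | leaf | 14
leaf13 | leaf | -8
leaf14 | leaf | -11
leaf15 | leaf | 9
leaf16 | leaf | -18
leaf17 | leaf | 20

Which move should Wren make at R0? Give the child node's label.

B

C (Wren): min(-9, 14, -18) = -18
D (Wren): min(-1, 18, 4) = -1
E (Wren): min(2, -7) = -7
A (Bob): max(-18, -1, -7) = -1
F (Wren): min(-19, -17) = -19
G (Wren): min(-6, 14, -8) = -8
H (Wren): min(-11, 9, -18, 20) = -18
B (Bob): max(-19, -8, -18) = -8
R0 (Wren): min(-1, -8) = -8
Wren at R0 wants the lowest of {A=-1, B=-8}, so chooses B.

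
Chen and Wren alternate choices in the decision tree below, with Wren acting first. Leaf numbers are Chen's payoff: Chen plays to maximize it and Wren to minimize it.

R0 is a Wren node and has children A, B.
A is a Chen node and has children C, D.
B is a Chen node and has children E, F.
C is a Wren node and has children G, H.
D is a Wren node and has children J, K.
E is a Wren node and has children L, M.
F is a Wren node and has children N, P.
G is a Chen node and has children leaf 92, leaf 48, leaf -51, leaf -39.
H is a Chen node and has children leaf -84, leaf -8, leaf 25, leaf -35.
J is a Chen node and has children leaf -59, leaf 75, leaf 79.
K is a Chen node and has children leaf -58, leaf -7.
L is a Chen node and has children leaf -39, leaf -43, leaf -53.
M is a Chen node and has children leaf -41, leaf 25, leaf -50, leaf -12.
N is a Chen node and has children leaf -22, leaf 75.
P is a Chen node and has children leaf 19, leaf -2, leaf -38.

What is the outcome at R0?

19

G (Chen): max(92, 48, -51, -39) = 92
H (Chen): max(-84, -8, 25, -35) = 25
C (Wren): min(92, 25) = 25
J (Chen): max(-59, 75, 79) = 79
K (Chen): max(-58, -7) = -7
D (Wren): min(79, -7) = -7
A (Chen): max(25, -7) = 25
L (Chen): max(-39, -43, -53) = -39
M (Chen): max(-41, 25, -50, -12) = 25
E (Wren): min(-39, 25) = -39
N (Chen): max(-22, 75) = 75
P (Chen): max(19, -2, -38) = 19
F (Wren): min(75, 19) = 19
B (Chen): max(-39, 19) = 19
R0 (Wren): min(25, 19) = 19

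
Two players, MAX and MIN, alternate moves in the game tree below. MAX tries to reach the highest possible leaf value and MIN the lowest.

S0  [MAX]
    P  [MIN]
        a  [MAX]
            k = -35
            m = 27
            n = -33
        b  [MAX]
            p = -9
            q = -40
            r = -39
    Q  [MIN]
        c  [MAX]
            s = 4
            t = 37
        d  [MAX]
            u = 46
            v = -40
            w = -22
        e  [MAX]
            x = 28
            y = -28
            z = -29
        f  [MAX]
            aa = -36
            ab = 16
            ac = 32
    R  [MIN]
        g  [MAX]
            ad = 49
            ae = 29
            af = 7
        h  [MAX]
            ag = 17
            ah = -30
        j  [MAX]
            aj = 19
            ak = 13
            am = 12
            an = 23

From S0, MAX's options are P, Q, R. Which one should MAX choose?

a (MAX): max(-35, 27, -33) = 27
b (MAX): max(-9, -40, -39) = -9
P (MIN): min(27, -9) = -9
c (MAX): max(4, 37) = 37
d (MAX): max(46, -40, -22) = 46
e (MAX): max(28, -28, -29) = 28
f (MAX): max(-36, 16, 32) = 32
Q (MIN): min(37, 46, 28, 32) = 28
g (MAX): max(49, 29, 7) = 49
h (MAX): max(17, -30) = 17
j (MAX): max(19, 13, 12, 23) = 23
R (MIN): min(49, 17, 23) = 17
S0 (MAX): max(-9, 28, 17) = 28
MAX at S0 wants the highest of {P=-9, Q=28, R=17}, so chooses Q.

Q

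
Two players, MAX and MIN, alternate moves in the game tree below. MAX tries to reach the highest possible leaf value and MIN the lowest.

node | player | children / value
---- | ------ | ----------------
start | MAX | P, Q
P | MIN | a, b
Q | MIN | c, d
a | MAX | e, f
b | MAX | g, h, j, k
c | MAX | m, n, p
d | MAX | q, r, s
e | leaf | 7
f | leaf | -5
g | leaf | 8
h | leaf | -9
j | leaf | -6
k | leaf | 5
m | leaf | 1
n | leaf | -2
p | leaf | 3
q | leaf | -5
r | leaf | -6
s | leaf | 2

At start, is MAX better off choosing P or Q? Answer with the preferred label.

P

a (MAX): max(7, -5) = 7
b (MAX): max(8, -9, -6, 5) = 8
P (MIN): min(7, 8) = 7
c (MAX): max(1, -2, 3) = 3
d (MAX): max(-5, -6, 2) = 2
Q (MIN): min(3, 2) = 2
MAX prefers the higher value; P=7, Q=2. P is better since 7 > 2.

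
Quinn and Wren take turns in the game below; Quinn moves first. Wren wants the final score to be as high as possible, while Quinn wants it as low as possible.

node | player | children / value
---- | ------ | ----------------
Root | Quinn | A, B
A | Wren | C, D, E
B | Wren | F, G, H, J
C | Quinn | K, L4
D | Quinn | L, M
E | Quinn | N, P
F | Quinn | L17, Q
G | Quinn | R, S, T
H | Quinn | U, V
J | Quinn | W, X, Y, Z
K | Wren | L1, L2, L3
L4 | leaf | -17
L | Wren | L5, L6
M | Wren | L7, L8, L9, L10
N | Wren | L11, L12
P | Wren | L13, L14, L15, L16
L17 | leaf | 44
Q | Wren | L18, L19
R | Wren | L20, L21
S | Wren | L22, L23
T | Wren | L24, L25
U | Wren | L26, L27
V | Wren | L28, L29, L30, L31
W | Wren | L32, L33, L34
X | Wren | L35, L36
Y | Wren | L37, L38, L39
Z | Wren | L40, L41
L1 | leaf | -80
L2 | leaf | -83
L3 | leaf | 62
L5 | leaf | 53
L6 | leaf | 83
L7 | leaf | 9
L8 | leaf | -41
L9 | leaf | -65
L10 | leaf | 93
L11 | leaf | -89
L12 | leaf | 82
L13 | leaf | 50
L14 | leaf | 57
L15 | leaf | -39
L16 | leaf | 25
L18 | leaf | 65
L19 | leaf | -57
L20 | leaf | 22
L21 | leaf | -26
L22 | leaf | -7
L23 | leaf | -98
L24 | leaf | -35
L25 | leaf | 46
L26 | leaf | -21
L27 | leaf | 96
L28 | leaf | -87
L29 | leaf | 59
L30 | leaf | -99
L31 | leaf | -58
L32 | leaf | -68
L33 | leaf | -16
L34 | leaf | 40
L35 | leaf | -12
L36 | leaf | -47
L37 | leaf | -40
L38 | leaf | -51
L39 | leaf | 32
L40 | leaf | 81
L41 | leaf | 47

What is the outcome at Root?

K (Wren): max(-80, -83, 62) = 62
C (Quinn): min(62, -17) = -17
L (Wren): max(53, 83) = 83
M (Wren): max(9, -41, -65, 93) = 93
D (Quinn): min(83, 93) = 83
N (Wren): max(-89, 82) = 82
P (Wren): max(50, 57, -39, 25) = 57
E (Quinn): min(82, 57) = 57
A (Wren): max(-17, 83, 57) = 83
Q (Wren): max(65, -57) = 65
F (Quinn): min(44, 65) = 44
R (Wren): max(22, -26) = 22
S (Wren): max(-7, -98) = -7
T (Wren): max(-35, 46) = 46
G (Quinn): min(22, -7, 46) = -7
U (Wren): max(-21, 96) = 96
V (Wren): max(-87, 59, -99, -58) = 59
H (Quinn): min(96, 59) = 59
W (Wren): max(-68, -16, 40) = 40
X (Wren): max(-12, -47) = -12
Y (Wren): max(-40, -51, 32) = 32
Z (Wren): max(81, 47) = 81
J (Quinn): min(40, -12, 32, 81) = -12
B (Wren): max(44, -7, 59, -12) = 59
Root (Quinn): min(83, 59) = 59

59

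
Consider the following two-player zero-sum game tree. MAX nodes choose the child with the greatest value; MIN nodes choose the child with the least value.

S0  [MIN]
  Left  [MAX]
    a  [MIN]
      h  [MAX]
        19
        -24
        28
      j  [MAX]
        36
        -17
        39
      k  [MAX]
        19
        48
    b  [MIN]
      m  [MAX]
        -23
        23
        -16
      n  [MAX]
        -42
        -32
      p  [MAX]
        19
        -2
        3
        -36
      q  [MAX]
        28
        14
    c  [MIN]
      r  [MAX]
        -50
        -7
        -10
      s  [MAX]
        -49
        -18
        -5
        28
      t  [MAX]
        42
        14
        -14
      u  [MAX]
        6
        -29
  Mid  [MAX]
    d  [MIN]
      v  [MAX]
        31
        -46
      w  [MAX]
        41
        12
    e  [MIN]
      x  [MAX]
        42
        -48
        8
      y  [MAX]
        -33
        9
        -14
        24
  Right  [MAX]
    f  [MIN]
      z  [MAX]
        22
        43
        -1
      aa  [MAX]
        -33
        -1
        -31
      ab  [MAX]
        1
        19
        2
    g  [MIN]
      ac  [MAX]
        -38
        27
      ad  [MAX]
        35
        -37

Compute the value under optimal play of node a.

h (MAX): max(19, -24, 28) = 28
j (MAX): max(36, -17, 39) = 39
k (MAX): max(19, 48) = 48
a (MIN): min(28, 39, 48) = 28

28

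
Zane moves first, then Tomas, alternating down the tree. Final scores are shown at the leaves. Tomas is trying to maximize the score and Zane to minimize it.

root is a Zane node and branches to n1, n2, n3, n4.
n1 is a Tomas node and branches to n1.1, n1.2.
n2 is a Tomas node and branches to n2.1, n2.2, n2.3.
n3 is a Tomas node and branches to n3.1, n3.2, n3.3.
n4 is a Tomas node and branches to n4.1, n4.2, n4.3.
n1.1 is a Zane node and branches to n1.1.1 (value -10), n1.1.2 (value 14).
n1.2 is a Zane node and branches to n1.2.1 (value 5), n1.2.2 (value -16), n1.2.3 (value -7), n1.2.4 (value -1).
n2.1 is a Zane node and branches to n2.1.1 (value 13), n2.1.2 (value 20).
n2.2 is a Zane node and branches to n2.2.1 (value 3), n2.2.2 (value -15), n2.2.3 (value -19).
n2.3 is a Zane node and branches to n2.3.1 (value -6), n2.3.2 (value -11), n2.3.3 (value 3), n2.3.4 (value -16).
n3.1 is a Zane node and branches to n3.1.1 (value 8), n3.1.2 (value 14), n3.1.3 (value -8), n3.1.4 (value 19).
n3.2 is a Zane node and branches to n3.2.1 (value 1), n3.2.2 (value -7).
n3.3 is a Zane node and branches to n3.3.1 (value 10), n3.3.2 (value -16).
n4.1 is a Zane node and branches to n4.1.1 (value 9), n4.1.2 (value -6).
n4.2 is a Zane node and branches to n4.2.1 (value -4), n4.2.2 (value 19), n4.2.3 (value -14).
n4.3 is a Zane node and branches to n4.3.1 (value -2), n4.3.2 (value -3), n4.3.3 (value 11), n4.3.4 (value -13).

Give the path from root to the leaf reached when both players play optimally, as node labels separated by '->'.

n1.1 (Zane): min(-10, 14) = -10
n1.2 (Zane): min(5, -16, -7, -1) = -16
n1 (Tomas): max(-10, -16) = -10
n2.1 (Zane): min(13, 20) = 13
n2.2 (Zane): min(3, -15, -19) = -19
n2.3 (Zane): min(-6, -11, 3, -16) = -16
n2 (Tomas): max(13, -19, -16) = 13
n3.1 (Zane): min(8, 14, -8, 19) = -8
n3.2 (Zane): min(1, -7) = -7
n3.3 (Zane): min(10, -16) = -16
n3 (Tomas): max(-8, -7, -16) = -7
n4.1 (Zane): min(9, -6) = -6
n4.2 (Zane): min(-4, 19, -14) = -14
n4.3 (Zane): min(-2, -3, 11, -13) = -13
n4 (Tomas): max(-6, -14, -13) = -6
root (Zane): min(-10, 13, -7, -6) = -10
At root, Zane picks n1 (lowest: -10).
At n1, Tomas picks n1.1 (highest: -10).
At n1.1, Zane picks n1.1.1 (lowest: -10).
Terminal value -10.

root -> n1 -> n1.1 -> n1.1.1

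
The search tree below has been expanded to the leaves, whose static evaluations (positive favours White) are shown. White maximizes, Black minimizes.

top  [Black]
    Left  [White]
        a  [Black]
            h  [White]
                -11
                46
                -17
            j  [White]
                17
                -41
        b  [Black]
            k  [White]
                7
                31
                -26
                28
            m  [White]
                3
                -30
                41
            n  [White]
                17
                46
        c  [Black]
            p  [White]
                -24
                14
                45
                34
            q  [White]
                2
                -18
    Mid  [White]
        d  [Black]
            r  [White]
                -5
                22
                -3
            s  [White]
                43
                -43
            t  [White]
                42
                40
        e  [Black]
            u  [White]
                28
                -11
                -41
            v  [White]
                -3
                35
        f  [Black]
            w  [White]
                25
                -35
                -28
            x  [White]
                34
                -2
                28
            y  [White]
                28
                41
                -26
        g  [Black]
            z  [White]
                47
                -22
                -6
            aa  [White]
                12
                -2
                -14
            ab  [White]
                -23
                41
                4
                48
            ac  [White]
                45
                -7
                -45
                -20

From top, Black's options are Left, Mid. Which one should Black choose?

h (White): max(-11, 46, -17) = 46
j (White): max(17, -41) = 17
a (Black): min(46, 17) = 17
k (White): max(7, 31, -26, 28) = 31
m (White): max(3, -30, 41) = 41
n (White): max(17, 46) = 46
b (Black): min(31, 41, 46) = 31
p (White): max(-24, 14, 45, 34) = 45
q (White): max(2, -18) = 2
c (Black): min(45, 2) = 2
Left (White): max(17, 31, 2) = 31
r (White): max(-5, 22, -3) = 22
s (White): max(43, -43) = 43
t (White): max(42, 40) = 42
d (Black): min(22, 43, 42) = 22
u (White): max(28, -11, -41) = 28
v (White): max(-3, 35) = 35
e (Black): min(28, 35) = 28
w (White): max(25, -35, -28) = 25
x (White): max(34, -2, 28) = 34
y (White): max(28, 41, -26) = 41
f (Black): min(25, 34, 41) = 25
z (White): max(47, -22, -6) = 47
aa (White): max(12, -2, -14) = 12
ab (White): max(-23, 41, 4, 48) = 48
ac (White): max(45, -7, -45, -20) = 45
g (Black): min(47, 12, 48, 45) = 12
Mid (White): max(22, 28, 25, 12) = 28
top (Black): min(31, 28) = 28
Black at top wants the lowest of {Left=31, Mid=28}, so chooses Mid.

Mid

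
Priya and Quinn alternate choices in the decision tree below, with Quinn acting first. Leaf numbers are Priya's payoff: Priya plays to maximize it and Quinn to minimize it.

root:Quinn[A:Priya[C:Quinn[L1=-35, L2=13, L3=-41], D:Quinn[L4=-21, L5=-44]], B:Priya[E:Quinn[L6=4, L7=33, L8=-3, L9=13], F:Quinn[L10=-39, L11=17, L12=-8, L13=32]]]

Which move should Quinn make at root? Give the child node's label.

A

C (Quinn): min(-35, 13, -41) = -41
D (Quinn): min(-21, -44) = -44
A (Priya): max(-41, -44) = -41
E (Quinn): min(4, 33, -3, 13) = -3
F (Quinn): min(-39, 17, -8, 32) = -39
B (Priya): max(-3, -39) = -3
root (Quinn): min(-41, -3) = -41
Quinn at root wants the lowest of {A=-41, B=-3}, so chooses A.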